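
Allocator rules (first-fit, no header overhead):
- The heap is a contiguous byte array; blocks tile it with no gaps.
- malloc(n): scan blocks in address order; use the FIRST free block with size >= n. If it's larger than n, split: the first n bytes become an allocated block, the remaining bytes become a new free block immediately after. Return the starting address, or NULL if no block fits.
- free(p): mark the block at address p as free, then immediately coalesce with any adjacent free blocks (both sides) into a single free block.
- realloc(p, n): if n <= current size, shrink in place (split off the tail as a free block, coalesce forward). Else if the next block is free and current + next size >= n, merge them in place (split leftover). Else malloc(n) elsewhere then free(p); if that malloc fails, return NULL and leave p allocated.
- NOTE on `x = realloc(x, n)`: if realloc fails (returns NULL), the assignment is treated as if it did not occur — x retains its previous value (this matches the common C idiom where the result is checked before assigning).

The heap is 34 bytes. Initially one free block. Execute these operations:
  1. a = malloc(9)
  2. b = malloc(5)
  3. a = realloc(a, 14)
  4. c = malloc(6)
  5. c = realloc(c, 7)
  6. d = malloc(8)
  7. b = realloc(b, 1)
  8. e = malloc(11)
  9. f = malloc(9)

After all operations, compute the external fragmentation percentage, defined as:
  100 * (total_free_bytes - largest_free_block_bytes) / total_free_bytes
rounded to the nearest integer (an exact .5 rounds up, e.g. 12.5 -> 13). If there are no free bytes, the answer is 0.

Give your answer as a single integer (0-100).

Answer: 50

Derivation:
Op 1: a = malloc(9) -> a = 0; heap: [0-8 ALLOC][9-33 FREE]
Op 2: b = malloc(5) -> b = 9; heap: [0-8 ALLOC][9-13 ALLOC][14-33 FREE]
Op 3: a = realloc(a, 14) -> a = 14; heap: [0-8 FREE][9-13 ALLOC][14-27 ALLOC][28-33 FREE]
Op 4: c = malloc(6) -> c = 0; heap: [0-5 ALLOC][6-8 FREE][9-13 ALLOC][14-27 ALLOC][28-33 FREE]
Op 5: c = realloc(c, 7) -> c = 0; heap: [0-6 ALLOC][7-8 FREE][9-13 ALLOC][14-27 ALLOC][28-33 FREE]
Op 6: d = malloc(8) -> d = NULL; heap: [0-6 ALLOC][7-8 FREE][9-13 ALLOC][14-27 ALLOC][28-33 FREE]
Op 7: b = realloc(b, 1) -> b = 9; heap: [0-6 ALLOC][7-8 FREE][9-9 ALLOC][10-13 FREE][14-27 ALLOC][28-33 FREE]
Op 8: e = malloc(11) -> e = NULL; heap: [0-6 ALLOC][7-8 FREE][9-9 ALLOC][10-13 FREE][14-27 ALLOC][28-33 FREE]
Op 9: f = malloc(9) -> f = NULL; heap: [0-6 ALLOC][7-8 FREE][9-9 ALLOC][10-13 FREE][14-27 ALLOC][28-33 FREE]
Free blocks: [2 4 6] total_free=12 largest=6 -> 100*(12-6)/12 = 600/12 = 50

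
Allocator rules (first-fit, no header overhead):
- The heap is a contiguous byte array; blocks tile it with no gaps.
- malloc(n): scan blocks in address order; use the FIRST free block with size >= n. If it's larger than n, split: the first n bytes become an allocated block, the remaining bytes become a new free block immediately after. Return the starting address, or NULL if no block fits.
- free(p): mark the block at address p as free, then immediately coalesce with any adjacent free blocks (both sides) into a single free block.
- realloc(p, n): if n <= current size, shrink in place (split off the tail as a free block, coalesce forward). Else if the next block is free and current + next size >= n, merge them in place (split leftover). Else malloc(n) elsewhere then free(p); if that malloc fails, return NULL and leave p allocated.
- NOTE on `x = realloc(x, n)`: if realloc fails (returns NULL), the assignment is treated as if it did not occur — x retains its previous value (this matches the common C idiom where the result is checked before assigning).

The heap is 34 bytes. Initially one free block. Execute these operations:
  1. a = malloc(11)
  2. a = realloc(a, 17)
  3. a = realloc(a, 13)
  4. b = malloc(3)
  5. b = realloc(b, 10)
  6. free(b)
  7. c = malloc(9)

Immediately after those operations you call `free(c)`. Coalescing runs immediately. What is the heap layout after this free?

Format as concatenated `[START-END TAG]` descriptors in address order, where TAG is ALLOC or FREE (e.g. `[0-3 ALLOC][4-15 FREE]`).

Op 1: a = malloc(11) -> a = 0; heap: [0-10 ALLOC][11-33 FREE]
Op 2: a = realloc(a, 17) -> a = 0; heap: [0-16 ALLOC][17-33 FREE]
Op 3: a = realloc(a, 13) -> a = 0; heap: [0-12 ALLOC][13-33 FREE]
Op 4: b = malloc(3) -> b = 13; heap: [0-12 ALLOC][13-15 ALLOC][16-33 FREE]
Op 5: b = realloc(b, 10) -> b = 13; heap: [0-12 ALLOC][13-22 ALLOC][23-33 FREE]
Op 6: free(b) -> (freed b); heap: [0-12 ALLOC][13-33 FREE]
Op 7: c = malloc(9) -> c = 13; heap: [0-12 ALLOC][13-21 ALLOC][22-33 FREE]
free(c): c = 13 -> block [13-21 ALLOC]; mark free, coalesce with adjacent free neighbors -> [0-12 ALLOC][13-33 FREE]

Answer: [0-12 ALLOC][13-33 FREE]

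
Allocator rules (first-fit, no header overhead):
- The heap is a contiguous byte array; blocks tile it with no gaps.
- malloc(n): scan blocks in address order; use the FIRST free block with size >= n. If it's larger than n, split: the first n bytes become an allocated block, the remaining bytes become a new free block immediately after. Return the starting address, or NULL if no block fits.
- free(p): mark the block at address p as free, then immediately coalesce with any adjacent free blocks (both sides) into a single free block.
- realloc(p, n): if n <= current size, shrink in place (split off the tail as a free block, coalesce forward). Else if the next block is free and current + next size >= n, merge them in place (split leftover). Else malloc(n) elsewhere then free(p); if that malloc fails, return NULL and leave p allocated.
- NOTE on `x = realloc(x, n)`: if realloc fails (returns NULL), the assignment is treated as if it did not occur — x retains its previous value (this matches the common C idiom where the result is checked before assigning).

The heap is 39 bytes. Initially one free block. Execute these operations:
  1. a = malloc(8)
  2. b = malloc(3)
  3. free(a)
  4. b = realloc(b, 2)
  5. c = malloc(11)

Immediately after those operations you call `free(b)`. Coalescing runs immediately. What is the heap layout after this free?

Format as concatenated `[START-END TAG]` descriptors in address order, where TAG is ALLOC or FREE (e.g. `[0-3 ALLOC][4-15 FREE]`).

Op 1: a = malloc(8) -> a = 0; heap: [0-7 ALLOC][8-38 FREE]
Op 2: b = malloc(3) -> b = 8; heap: [0-7 ALLOC][8-10 ALLOC][11-38 FREE]
Op 3: free(a) -> (freed a); heap: [0-7 FREE][8-10 ALLOC][11-38 FREE]
Op 4: b = realloc(b, 2) -> b = 8; heap: [0-7 FREE][8-9 ALLOC][10-38 FREE]
Op 5: c = malloc(11) -> c = 10; heap: [0-7 FREE][8-9 ALLOC][10-20 ALLOC][21-38 FREE]
free(b): b = 8 -> block [8-9 ALLOC]; mark free, coalesce with adjacent free neighbors -> [0-9 FREE][10-20 ALLOC][21-38 FREE]

Answer: [0-9 FREE][10-20 ALLOC][21-38 FREE]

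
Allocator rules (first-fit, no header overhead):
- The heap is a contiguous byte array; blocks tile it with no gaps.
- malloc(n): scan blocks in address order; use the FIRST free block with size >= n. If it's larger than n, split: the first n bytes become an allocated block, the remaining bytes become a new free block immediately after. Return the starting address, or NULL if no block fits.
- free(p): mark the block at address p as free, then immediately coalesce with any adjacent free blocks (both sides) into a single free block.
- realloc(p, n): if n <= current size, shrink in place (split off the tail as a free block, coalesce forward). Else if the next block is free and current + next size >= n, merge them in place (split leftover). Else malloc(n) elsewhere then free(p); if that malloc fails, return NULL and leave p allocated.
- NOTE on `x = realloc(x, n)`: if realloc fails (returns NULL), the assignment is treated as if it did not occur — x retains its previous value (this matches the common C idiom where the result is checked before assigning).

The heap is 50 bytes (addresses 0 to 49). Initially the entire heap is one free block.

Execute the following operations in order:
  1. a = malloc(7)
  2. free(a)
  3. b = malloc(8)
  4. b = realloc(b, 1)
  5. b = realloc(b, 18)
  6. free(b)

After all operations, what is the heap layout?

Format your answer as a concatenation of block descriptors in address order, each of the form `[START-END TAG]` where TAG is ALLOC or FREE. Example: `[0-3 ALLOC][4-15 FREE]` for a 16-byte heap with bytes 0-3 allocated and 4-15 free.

Answer: [0-49 FREE]

Derivation:
Op 1: a = malloc(7) -> a = 0; heap: [0-6 ALLOC][7-49 FREE]
Op 2: free(a) -> (freed a); heap: [0-49 FREE]
Op 3: b = malloc(8) -> b = 0; heap: [0-7 ALLOC][8-49 FREE]
Op 4: b = realloc(b, 1) -> b = 0; heap: [0-0 ALLOC][1-49 FREE]
Op 5: b = realloc(b, 18) -> b = 0; heap: [0-17 ALLOC][18-49 FREE]
Op 6: free(b) -> (freed b); heap: [0-49 FREE]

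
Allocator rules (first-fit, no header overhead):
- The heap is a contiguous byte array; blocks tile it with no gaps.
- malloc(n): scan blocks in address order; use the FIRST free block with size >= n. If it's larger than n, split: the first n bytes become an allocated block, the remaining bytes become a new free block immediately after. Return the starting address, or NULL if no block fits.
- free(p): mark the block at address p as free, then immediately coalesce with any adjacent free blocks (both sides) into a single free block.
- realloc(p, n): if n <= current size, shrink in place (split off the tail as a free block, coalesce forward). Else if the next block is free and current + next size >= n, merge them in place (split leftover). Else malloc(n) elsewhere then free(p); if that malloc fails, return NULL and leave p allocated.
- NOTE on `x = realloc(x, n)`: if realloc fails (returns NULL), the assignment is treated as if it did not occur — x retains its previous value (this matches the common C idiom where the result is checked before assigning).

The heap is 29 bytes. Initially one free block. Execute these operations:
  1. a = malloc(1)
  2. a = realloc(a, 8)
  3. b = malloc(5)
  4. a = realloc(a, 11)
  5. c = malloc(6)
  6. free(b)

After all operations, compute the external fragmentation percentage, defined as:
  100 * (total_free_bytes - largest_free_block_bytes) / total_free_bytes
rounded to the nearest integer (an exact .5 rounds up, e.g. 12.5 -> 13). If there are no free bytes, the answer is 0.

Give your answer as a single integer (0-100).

Op 1: a = malloc(1) -> a = 0; heap: [0-0 ALLOC][1-28 FREE]
Op 2: a = realloc(a, 8) -> a = 0; heap: [0-7 ALLOC][8-28 FREE]
Op 3: b = malloc(5) -> b = 8; heap: [0-7 ALLOC][8-12 ALLOC][13-28 FREE]
Op 4: a = realloc(a, 11) -> a = 13; heap: [0-7 FREE][8-12 ALLOC][13-23 ALLOC][24-28 FREE]
Op 5: c = malloc(6) -> c = 0; heap: [0-5 ALLOC][6-7 FREE][8-12 ALLOC][13-23 ALLOC][24-28 FREE]
Op 6: free(b) -> (freed b); heap: [0-5 ALLOC][6-12 FREE][13-23 ALLOC][24-28 FREE]
Free blocks: [7 5] total_free=12 largest=7 -> 100*(12-7)/12 = 500/12 ≈ 41.667 -> rounds to 42

Answer: 42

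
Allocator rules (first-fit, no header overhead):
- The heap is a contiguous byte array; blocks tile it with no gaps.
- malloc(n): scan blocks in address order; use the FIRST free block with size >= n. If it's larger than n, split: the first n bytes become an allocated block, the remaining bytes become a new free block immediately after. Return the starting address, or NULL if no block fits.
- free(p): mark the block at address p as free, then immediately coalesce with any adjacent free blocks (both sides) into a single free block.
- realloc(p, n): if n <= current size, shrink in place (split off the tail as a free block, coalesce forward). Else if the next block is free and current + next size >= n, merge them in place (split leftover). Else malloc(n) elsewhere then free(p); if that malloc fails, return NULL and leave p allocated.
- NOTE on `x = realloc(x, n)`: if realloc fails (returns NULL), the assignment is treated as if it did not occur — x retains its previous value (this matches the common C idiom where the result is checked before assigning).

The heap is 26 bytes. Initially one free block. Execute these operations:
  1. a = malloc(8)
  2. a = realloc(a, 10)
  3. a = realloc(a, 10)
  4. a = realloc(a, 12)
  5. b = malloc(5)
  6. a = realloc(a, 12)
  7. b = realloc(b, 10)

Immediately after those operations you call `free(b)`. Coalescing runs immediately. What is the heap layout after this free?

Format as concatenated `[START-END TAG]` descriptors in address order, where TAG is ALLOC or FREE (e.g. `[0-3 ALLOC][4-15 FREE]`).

Answer: [0-11 ALLOC][12-25 FREE]

Derivation:
Op 1: a = malloc(8) -> a = 0; heap: [0-7 ALLOC][8-25 FREE]
Op 2: a = realloc(a, 10) -> a = 0; heap: [0-9 ALLOC][10-25 FREE]
Op 3: a = realloc(a, 10) -> a = 0; heap: [0-9 ALLOC][10-25 FREE]
Op 4: a = realloc(a, 12) -> a = 0; heap: [0-11 ALLOC][12-25 FREE]
Op 5: b = malloc(5) -> b = 12; heap: [0-11 ALLOC][12-16 ALLOC][17-25 FREE]
Op 6: a = realloc(a, 12) -> a = 0; heap: [0-11 ALLOC][12-16 ALLOC][17-25 FREE]
Op 7: b = realloc(b, 10) -> b = 12; heap: [0-11 ALLOC][12-21 ALLOC][22-25 FREE]
free(b): b = 12 -> block [12-21 ALLOC]; mark free, coalesce with adjacent free neighbors -> [0-11 ALLOC][12-25 FREE]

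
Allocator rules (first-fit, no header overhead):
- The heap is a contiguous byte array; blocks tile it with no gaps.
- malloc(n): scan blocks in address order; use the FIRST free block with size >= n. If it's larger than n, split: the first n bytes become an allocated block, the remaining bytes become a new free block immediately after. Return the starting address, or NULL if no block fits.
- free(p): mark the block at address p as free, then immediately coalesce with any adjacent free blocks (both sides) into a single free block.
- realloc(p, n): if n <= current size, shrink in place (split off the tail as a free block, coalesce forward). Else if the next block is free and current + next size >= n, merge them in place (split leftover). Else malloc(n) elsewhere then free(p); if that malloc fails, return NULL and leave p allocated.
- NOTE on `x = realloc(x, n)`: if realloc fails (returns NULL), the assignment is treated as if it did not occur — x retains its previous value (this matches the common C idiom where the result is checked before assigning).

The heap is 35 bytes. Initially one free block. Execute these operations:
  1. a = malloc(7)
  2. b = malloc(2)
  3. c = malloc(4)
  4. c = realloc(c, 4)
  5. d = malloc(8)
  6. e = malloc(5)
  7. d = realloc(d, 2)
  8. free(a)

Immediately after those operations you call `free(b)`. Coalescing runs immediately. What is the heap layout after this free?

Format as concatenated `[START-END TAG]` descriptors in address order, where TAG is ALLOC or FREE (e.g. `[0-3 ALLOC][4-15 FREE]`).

Op 1: a = malloc(7) -> a = 0; heap: [0-6 ALLOC][7-34 FREE]
Op 2: b = malloc(2) -> b = 7; heap: [0-6 ALLOC][7-8 ALLOC][9-34 FREE]
Op 3: c = malloc(4) -> c = 9; heap: [0-6 ALLOC][7-8 ALLOC][9-12 ALLOC][13-34 FREE]
Op 4: c = realloc(c, 4) -> c = 9; heap: [0-6 ALLOC][7-8 ALLOC][9-12 ALLOC][13-34 FREE]
Op 5: d = malloc(8) -> d = 13; heap: [0-6 ALLOC][7-8 ALLOC][9-12 ALLOC][13-20 ALLOC][21-34 FREE]
Op 6: e = malloc(5) -> e = 21; heap: [0-6 ALLOC][7-8 ALLOC][9-12 ALLOC][13-20 ALLOC][21-25 ALLOC][26-34 FREE]
Op 7: d = realloc(d, 2) -> d = 13; heap: [0-6 ALLOC][7-8 ALLOC][9-12 ALLOC][13-14 ALLOC][15-20 FREE][21-25 ALLOC][26-34 FREE]
Op 8: free(a) -> (freed a); heap: [0-6 FREE][7-8 ALLOC][9-12 ALLOC][13-14 ALLOC][15-20 FREE][21-25 ALLOC][26-34 FREE]
free(b): b = 7 -> block [7-8 ALLOC]; mark free, coalesce with adjacent free neighbors -> [0-8 FREE][9-12 ALLOC][13-14 ALLOC][15-20 FREE][21-25 ALLOC][26-34 FREE]

Answer: [0-8 FREE][9-12 ALLOC][13-14 ALLOC][15-20 FREE][21-25 ALLOC][26-34 FREE]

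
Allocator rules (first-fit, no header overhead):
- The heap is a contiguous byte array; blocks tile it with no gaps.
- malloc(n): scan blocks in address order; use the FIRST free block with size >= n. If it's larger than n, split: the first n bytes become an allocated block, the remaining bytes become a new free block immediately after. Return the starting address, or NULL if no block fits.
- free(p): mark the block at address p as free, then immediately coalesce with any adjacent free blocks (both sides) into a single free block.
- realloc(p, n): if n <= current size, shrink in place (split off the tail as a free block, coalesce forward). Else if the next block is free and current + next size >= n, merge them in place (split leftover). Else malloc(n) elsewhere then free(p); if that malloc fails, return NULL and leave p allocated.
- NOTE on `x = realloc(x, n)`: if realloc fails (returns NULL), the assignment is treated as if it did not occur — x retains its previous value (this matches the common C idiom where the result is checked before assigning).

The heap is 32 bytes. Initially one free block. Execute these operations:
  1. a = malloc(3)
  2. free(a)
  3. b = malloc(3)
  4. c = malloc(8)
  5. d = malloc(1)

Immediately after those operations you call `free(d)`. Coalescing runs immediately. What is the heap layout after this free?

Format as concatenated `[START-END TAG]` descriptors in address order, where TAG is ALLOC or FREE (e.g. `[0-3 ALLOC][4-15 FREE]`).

Answer: [0-2 ALLOC][3-10 ALLOC][11-31 FREE]

Derivation:
Op 1: a = malloc(3) -> a = 0; heap: [0-2 ALLOC][3-31 FREE]
Op 2: free(a) -> (freed a); heap: [0-31 FREE]
Op 3: b = malloc(3) -> b = 0; heap: [0-2 ALLOC][3-31 FREE]
Op 4: c = malloc(8) -> c = 3; heap: [0-2 ALLOC][3-10 ALLOC][11-31 FREE]
Op 5: d = malloc(1) -> d = 11; heap: [0-2 ALLOC][3-10 ALLOC][11-11 ALLOC][12-31 FREE]
free(d): d = 11 -> block [11-11 ALLOC]; mark free, coalesce with adjacent free neighbors -> [0-2 ALLOC][3-10 ALLOC][11-31 FREE]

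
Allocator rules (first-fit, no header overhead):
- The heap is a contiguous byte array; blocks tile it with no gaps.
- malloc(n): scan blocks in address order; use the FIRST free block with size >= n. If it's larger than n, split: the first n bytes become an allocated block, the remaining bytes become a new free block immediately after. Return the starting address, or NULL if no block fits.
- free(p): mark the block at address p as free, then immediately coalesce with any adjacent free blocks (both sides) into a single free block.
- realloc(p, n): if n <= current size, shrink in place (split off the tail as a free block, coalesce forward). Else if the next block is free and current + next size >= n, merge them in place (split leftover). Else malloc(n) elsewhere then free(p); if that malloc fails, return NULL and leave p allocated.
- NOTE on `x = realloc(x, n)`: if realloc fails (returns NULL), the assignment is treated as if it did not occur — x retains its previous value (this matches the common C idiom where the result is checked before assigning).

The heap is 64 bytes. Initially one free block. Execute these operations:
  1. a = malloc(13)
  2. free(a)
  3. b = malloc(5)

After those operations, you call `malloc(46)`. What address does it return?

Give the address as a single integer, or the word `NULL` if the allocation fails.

Op 1: a = malloc(13) -> a = 0; heap: [0-12 ALLOC][13-63 FREE]
Op 2: free(a) -> (freed a); heap: [0-63 FREE]
Op 3: b = malloc(5) -> b = 0; heap: [0-4 ALLOC][5-63 FREE]
malloc(46): first-fit scan over [0-4 ALLOC][5-63 FREE] -> 5

Answer: 5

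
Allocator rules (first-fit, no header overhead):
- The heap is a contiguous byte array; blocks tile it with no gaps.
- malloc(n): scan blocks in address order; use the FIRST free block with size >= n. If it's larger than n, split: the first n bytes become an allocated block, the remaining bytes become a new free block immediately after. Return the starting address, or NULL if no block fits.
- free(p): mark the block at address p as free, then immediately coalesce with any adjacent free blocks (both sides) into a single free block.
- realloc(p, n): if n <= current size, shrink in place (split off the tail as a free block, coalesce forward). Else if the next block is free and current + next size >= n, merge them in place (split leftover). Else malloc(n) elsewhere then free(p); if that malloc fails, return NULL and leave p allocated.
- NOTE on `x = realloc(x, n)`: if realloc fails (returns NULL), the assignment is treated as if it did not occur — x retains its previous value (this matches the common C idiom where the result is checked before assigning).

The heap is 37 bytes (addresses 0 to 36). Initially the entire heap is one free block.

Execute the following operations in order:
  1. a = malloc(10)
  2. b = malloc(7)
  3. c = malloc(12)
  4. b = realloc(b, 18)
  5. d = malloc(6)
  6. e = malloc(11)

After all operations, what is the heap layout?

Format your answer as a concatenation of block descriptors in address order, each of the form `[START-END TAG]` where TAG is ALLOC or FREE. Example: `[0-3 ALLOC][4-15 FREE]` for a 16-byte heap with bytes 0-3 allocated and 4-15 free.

Op 1: a = malloc(10) -> a = 0; heap: [0-9 ALLOC][10-36 FREE]
Op 2: b = malloc(7) -> b = 10; heap: [0-9 ALLOC][10-16 ALLOC][17-36 FREE]
Op 3: c = malloc(12) -> c = 17; heap: [0-9 ALLOC][10-16 ALLOC][17-28 ALLOC][29-36 FREE]
Op 4: b = realloc(b, 18) -> NULL (b unchanged); heap: [0-9 ALLOC][10-16 ALLOC][17-28 ALLOC][29-36 FREE]
Op 5: d = malloc(6) -> d = 29; heap: [0-9 ALLOC][10-16 ALLOC][17-28 ALLOC][29-34 ALLOC][35-36 FREE]
Op 6: e = malloc(11) -> e = NULL; heap: [0-9 ALLOC][10-16 ALLOC][17-28 ALLOC][29-34 ALLOC][35-36 FREE]

Answer: [0-9 ALLOC][10-16 ALLOC][17-28 ALLOC][29-34 ALLOC][35-36 FREE]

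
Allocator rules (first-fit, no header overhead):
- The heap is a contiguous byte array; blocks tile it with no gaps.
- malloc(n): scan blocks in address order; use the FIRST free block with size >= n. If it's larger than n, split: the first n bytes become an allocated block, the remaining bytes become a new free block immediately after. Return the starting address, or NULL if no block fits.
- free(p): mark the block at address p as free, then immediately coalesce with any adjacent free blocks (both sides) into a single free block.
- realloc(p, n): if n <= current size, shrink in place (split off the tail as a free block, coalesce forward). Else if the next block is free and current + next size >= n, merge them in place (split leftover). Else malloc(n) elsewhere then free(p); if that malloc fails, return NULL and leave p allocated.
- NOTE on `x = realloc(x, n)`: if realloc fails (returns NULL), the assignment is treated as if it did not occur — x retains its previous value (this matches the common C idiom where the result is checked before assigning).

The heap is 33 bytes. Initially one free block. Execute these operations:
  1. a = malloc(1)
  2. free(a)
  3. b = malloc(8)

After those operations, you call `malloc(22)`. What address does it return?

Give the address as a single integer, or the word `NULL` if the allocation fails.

Answer: 8

Derivation:
Op 1: a = malloc(1) -> a = 0; heap: [0-0 ALLOC][1-32 FREE]
Op 2: free(a) -> (freed a); heap: [0-32 FREE]
Op 3: b = malloc(8) -> b = 0; heap: [0-7 ALLOC][8-32 FREE]
malloc(22): first-fit scan over [0-7 ALLOC][8-32 FREE] -> 8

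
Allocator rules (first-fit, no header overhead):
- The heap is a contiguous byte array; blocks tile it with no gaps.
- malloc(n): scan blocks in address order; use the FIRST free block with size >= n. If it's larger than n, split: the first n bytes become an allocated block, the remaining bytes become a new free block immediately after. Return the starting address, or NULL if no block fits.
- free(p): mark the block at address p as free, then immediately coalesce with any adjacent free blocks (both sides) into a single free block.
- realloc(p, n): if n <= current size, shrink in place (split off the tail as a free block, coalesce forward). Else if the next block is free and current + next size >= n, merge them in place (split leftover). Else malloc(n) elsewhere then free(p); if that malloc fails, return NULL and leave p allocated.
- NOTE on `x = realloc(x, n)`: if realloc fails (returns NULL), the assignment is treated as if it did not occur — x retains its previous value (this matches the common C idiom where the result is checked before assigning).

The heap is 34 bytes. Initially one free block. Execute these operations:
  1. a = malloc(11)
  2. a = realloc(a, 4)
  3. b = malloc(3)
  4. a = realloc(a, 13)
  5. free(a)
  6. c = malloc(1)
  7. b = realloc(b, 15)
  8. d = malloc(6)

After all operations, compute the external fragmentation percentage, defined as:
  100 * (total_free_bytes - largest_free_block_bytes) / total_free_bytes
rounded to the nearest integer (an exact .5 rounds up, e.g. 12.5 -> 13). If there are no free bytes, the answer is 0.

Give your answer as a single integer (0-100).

Op 1: a = malloc(11) -> a = 0; heap: [0-10 ALLOC][11-33 FREE]
Op 2: a = realloc(a, 4) -> a = 0; heap: [0-3 ALLOC][4-33 FREE]
Op 3: b = malloc(3) -> b = 4; heap: [0-3 ALLOC][4-6 ALLOC][7-33 FREE]
Op 4: a = realloc(a, 13) -> a = 7; heap: [0-3 FREE][4-6 ALLOC][7-19 ALLOC][20-33 FREE]
Op 5: free(a) -> (freed a); heap: [0-3 FREE][4-6 ALLOC][7-33 FREE]
Op 6: c = malloc(1) -> c = 0; heap: [0-0 ALLOC][1-3 FREE][4-6 ALLOC][7-33 FREE]
Op 7: b = realloc(b, 15) -> b = 4; heap: [0-0 ALLOC][1-3 FREE][4-18 ALLOC][19-33 FREE]
Op 8: d = malloc(6) -> d = 19; heap: [0-0 ALLOC][1-3 FREE][4-18 ALLOC][19-24 ALLOC][25-33 FREE]
Free blocks: [3 9] total_free=12 largest=9 -> 100*(12-9)/12 = 300/12 = 25

Answer: 25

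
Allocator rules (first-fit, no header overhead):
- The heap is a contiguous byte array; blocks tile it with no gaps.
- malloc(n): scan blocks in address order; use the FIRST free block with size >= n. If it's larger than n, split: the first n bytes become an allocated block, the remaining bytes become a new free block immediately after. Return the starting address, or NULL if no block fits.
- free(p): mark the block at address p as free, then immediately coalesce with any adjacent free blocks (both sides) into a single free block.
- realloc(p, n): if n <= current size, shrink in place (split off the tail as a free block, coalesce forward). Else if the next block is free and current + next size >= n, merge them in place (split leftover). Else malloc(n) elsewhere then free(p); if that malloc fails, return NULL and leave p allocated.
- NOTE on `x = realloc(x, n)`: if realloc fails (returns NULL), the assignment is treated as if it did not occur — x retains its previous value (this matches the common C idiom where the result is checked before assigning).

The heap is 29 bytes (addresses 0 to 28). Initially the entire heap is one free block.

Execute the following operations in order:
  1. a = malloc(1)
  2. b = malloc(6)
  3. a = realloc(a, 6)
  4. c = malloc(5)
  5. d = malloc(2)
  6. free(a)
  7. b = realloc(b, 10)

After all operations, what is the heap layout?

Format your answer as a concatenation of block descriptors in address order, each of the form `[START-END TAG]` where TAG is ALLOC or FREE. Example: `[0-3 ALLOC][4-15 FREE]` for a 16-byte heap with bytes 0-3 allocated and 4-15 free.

Op 1: a = malloc(1) -> a = 0; heap: [0-0 ALLOC][1-28 FREE]
Op 2: b = malloc(6) -> b = 1; heap: [0-0 ALLOC][1-6 ALLOC][7-28 FREE]
Op 3: a = realloc(a, 6) -> a = 7; heap: [0-0 FREE][1-6 ALLOC][7-12 ALLOC][13-28 FREE]
Op 4: c = malloc(5) -> c = 13; heap: [0-0 FREE][1-6 ALLOC][7-12 ALLOC][13-17 ALLOC][18-28 FREE]
Op 5: d = malloc(2) -> d = 18; heap: [0-0 FREE][1-6 ALLOC][7-12 ALLOC][13-17 ALLOC][18-19 ALLOC][20-28 FREE]
Op 6: free(a) -> (freed a); heap: [0-0 FREE][1-6 ALLOC][7-12 FREE][13-17 ALLOC][18-19 ALLOC][20-28 FREE]
Op 7: b = realloc(b, 10) -> b = 1; heap: [0-0 FREE][1-10 ALLOC][11-12 FREE][13-17 ALLOC][18-19 ALLOC][20-28 FREE]

Answer: [0-0 FREE][1-10 ALLOC][11-12 FREE][13-17 ALLOC][18-19 ALLOC][20-28 FREE]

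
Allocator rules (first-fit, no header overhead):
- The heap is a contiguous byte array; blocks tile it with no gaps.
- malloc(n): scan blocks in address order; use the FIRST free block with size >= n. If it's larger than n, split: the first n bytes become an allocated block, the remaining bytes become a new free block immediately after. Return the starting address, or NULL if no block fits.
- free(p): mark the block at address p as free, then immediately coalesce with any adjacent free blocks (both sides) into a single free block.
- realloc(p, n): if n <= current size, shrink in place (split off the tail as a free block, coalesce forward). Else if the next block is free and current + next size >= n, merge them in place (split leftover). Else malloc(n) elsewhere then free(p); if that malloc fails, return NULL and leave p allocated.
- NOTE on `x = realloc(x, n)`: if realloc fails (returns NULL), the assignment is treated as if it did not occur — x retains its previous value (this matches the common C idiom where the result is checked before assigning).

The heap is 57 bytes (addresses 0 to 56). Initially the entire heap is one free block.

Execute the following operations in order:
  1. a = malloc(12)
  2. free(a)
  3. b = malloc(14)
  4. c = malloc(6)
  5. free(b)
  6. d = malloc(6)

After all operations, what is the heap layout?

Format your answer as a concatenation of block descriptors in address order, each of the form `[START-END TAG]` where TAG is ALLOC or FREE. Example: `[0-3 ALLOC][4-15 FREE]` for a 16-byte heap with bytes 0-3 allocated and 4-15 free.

Answer: [0-5 ALLOC][6-13 FREE][14-19 ALLOC][20-56 FREE]

Derivation:
Op 1: a = malloc(12) -> a = 0; heap: [0-11 ALLOC][12-56 FREE]
Op 2: free(a) -> (freed a); heap: [0-56 FREE]
Op 3: b = malloc(14) -> b = 0; heap: [0-13 ALLOC][14-56 FREE]
Op 4: c = malloc(6) -> c = 14; heap: [0-13 ALLOC][14-19 ALLOC][20-56 FREE]
Op 5: free(b) -> (freed b); heap: [0-13 FREE][14-19 ALLOC][20-56 FREE]
Op 6: d = malloc(6) -> d = 0; heap: [0-5 ALLOC][6-13 FREE][14-19 ALLOC][20-56 FREE]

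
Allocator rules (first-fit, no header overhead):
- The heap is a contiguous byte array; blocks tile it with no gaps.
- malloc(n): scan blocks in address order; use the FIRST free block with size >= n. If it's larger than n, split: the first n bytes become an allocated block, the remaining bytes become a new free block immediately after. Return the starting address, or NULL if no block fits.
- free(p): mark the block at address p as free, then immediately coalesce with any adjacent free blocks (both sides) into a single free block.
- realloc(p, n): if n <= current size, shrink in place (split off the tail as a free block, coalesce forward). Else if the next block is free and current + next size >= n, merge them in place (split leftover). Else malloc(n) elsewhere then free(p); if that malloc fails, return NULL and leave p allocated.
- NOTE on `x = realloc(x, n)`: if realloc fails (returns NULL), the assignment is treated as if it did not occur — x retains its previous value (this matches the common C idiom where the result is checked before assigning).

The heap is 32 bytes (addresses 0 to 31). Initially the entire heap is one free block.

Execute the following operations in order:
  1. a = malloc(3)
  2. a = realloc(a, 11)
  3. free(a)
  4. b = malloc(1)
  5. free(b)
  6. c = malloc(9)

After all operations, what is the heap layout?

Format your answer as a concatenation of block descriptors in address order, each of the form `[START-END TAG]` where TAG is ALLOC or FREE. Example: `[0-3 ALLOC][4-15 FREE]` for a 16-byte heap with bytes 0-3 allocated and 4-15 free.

Answer: [0-8 ALLOC][9-31 FREE]

Derivation:
Op 1: a = malloc(3) -> a = 0; heap: [0-2 ALLOC][3-31 FREE]
Op 2: a = realloc(a, 11) -> a = 0; heap: [0-10 ALLOC][11-31 FREE]
Op 3: free(a) -> (freed a); heap: [0-31 FREE]
Op 4: b = malloc(1) -> b = 0; heap: [0-0 ALLOC][1-31 FREE]
Op 5: free(b) -> (freed b); heap: [0-31 FREE]
Op 6: c = malloc(9) -> c = 0; heap: [0-8 ALLOC][9-31 FREE]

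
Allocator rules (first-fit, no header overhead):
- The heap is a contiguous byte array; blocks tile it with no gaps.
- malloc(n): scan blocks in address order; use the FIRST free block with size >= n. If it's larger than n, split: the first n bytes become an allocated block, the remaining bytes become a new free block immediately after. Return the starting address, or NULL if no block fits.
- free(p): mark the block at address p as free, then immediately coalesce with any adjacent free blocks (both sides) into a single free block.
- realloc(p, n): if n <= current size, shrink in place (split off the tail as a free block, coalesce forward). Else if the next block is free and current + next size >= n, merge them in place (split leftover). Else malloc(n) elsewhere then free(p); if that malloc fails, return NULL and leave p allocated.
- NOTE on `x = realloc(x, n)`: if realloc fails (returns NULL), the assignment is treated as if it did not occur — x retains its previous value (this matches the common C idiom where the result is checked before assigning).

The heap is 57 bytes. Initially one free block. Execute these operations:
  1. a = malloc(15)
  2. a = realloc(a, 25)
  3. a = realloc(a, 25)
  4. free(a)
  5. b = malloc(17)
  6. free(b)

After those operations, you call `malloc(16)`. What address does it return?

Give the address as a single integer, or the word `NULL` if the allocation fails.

Op 1: a = malloc(15) -> a = 0; heap: [0-14 ALLOC][15-56 FREE]
Op 2: a = realloc(a, 25) -> a = 0; heap: [0-24 ALLOC][25-56 FREE]
Op 3: a = realloc(a, 25) -> a = 0; heap: [0-24 ALLOC][25-56 FREE]
Op 4: free(a) -> (freed a); heap: [0-56 FREE]
Op 5: b = malloc(17) -> b = 0; heap: [0-16 ALLOC][17-56 FREE]
Op 6: free(b) -> (freed b); heap: [0-56 FREE]
malloc(16): first-fit scan over [0-56 FREE] -> 0

Answer: 0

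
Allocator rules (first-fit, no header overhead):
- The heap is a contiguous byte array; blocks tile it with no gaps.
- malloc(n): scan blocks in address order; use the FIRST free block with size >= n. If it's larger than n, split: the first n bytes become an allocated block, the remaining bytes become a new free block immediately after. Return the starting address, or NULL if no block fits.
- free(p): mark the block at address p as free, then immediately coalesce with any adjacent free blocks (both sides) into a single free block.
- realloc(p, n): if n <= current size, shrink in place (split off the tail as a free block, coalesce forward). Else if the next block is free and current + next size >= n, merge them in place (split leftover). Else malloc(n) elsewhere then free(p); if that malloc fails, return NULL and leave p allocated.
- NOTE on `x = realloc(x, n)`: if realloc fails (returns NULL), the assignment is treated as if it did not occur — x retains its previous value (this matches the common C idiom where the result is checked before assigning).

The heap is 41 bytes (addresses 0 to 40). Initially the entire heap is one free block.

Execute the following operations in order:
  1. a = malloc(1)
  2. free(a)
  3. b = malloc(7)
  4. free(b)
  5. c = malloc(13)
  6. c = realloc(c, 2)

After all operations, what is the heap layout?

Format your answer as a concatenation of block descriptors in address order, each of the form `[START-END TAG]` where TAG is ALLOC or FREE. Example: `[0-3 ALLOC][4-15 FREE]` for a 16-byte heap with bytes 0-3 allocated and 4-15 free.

Answer: [0-1 ALLOC][2-40 FREE]

Derivation:
Op 1: a = malloc(1) -> a = 0; heap: [0-0 ALLOC][1-40 FREE]
Op 2: free(a) -> (freed a); heap: [0-40 FREE]
Op 3: b = malloc(7) -> b = 0; heap: [0-6 ALLOC][7-40 FREE]
Op 4: free(b) -> (freed b); heap: [0-40 FREE]
Op 5: c = malloc(13) -> c = 0; heap: [0-12 ALLOC][13-40 FREE]
Op 6: c = realloc(c, 2) -> c = 0; heap: [0-1 ALLOC][2-40 FREE]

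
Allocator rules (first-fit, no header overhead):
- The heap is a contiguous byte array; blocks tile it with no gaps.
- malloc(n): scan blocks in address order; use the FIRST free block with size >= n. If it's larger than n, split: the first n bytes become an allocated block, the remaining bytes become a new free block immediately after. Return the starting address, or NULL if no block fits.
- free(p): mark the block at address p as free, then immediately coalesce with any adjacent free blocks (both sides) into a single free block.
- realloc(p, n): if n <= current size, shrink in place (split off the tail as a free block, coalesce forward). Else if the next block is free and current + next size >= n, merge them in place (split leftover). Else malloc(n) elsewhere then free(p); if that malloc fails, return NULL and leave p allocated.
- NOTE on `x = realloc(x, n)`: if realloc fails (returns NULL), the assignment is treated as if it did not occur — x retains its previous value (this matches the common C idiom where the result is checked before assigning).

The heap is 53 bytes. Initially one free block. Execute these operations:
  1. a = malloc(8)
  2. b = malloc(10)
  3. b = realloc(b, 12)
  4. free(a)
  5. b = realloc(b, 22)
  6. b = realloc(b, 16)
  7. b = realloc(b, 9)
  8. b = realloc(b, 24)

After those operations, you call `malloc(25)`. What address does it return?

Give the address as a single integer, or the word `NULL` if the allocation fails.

Answer: NULL

Derivation:
Op 1: a = malloc(8) -> a = 0; heap: [0-7 ALLOC][8-52 FREE]
Op 2: b = malloc(10) -> b = 8; heap: [0-7 ALLOC][8-17 ALLOC][18-52 FREE]
Op 3: b = realloc(b, 12) -> b = 8; heap: [0-7 ALLOC][8-19 ALLOC][20-52 FREE]
Op 4: free(a) -> (freed a); heap: [0-7 FREE][8-19 ALLOC][20-52 FREE]
Op 5: b = realloc(b, 22) -> b = 8; heap: [0-7 FREE][8-29 ALLOC][30-52 FREE]
Op 6: b = realloc(b, 16) -> b = 8; heap: [0-7 FREE][8-23 ALLOC][24-52 FREE]
Op 7: b = realloc(b, 9) -> b = 8; heap: [0-7 FREE][8-16 ALLOC][17-52 FREE]
Op 8: b = realloc(b, 24) -> b = 8; heap: [0-7 FREE][8-31 ALLOC][32-52 FREE]
malloc(25): first-fit scan over [0-7 FREE][8-31 ALLOC][32-52 FREE] -> NULL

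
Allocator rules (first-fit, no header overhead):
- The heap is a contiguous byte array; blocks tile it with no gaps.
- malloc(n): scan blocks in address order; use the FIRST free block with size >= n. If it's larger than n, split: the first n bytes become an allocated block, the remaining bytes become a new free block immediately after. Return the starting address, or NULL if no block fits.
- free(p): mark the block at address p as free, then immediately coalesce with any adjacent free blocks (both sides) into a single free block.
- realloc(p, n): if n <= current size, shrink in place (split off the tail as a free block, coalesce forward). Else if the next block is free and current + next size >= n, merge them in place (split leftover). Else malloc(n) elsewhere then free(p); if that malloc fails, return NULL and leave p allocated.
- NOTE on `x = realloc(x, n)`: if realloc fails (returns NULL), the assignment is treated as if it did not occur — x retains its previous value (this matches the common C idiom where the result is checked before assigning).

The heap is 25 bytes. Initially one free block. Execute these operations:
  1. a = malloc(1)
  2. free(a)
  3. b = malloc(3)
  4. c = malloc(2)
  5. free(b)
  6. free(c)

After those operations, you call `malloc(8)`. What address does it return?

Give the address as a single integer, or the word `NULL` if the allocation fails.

Op 1: a = malloc(1) -> a = 0; heap: [0-0 ALLOC][1-24 FREE]
Op 2: free(a) -> (freed a); heap: [0-24 FREE]
Op 3: b = malloc(3) -> b = 0; heap: [0-2 ALLOC][3-24 FREE]
Op 4: c = malloc(2) -> c = 3; heap: [0-2 ALLOC][3-4 ALLOC][5-24 FREE]
Op 5: free(b) -> (freed b); heap: [0-2 FREE][3-4 ALLOC][5-24 FREE]
Op 6: free(c) -> (freed c); heap: [0-24 FREE]
malloc(8): first-fit scan over [0-24 FREE] -> 0

Answer: 0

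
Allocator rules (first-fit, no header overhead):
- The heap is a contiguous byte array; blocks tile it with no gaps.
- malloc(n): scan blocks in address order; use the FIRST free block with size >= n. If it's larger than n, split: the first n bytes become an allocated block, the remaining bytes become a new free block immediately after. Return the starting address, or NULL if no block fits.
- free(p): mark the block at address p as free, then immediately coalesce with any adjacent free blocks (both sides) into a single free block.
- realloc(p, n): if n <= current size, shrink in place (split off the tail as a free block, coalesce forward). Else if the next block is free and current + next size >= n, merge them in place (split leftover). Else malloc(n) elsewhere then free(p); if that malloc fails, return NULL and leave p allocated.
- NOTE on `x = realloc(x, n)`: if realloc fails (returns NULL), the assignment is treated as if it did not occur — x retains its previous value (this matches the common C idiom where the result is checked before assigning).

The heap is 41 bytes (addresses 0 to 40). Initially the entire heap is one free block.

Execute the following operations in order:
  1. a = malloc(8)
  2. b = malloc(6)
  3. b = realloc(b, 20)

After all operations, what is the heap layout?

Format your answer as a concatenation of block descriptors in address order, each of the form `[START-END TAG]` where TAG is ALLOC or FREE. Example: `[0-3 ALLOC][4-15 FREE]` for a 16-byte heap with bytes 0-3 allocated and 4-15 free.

Op 1: a = malloc(8) -> a = 0; heap: [0-7 ALLOC][8-40 FREE]
Op 2: b = malloc(6) -> b = 8; heap: [0-7 ALLOC][8-13 ALLOC][14-40 FREE]
Op 3: b = realloc(b, 20) -> b = 8; heap: [0-7 ALLOC][8-27 ALLOC][28-40 FREE]

Answer: [0-7 ALLOC][8-27 ALLOC][28-40 FREE]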